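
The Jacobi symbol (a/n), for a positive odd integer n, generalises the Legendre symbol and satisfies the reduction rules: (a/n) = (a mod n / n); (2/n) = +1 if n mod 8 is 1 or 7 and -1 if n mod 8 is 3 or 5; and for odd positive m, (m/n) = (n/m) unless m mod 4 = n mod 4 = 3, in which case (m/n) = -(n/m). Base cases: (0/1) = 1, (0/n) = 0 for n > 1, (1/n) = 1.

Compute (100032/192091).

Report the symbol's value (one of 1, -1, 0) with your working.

100032 = 2^6·1563; (2/192091) = -1 since 192091 mod 8 = 3, so (100032/192091) = (-1)^6·(1563/192091); sign now +1
reciprocity: (1563/192091) = -1·(192091/1563) since 1563 mod 4 = 3, 192091 mod 4 = 3; sign now -1
(192091/1563) = (1405/1563)   [reduce mod 1563]
reciprocity: (1405/1563) = +1·(1563/1405) since 1405 mod 4 = 1, 1563 mod 4 = 3; sign now -1
(1563/1405) = (158/1405)   [reduce mod 1405]
158 = 2^1·79; (2/1405) = -1 since 1405 mod 8 = 5, so (158/1405) = (-1)^1·(79/1405); sign now +1
reciprocity: (79/1405) = +1·(1405/79) since 79 mod 4 = 3, 1405 mod 4 = 1; sign now +1
(1405/79) = (62/79)   [reduce mod 79]
62 = 2^1·31; (2/79) = +1 since 79 mod 8 = 7, so (62/79) = (+1)^1·(31/79); sign now +1
reciprocity: (31/79) = -1·(79/31) since 31 mod 4 = 3, 79 mod 4 = 3; sign now -1
(79/31) = (17/31)   [reduce mod 31]
reciprocity: (17/31) = +1·(31/17) since 17 mod 4 = 1, 31 mod 4 = 3; sign now -1
(31/17) = (14/17)   [reduce mod 17]
14 = 2^1·7; (2/17) = +1 since 17 mod 8 = 1, so (14/17) = (+1)^1·(7/17); sign now -1
reciprocity: (7/17) = +1·(17/7) since 7 mod 4 = 3, 17 mod 4 = 1; sign now -1
(17/7) = (3/7)   [reduce mod 7]
reciprocity: (3/7) = -1·(7/3) since 3 mod 4 = 3, 7 mod 4 = 3; sign now +1
(7/3) = (1/3)   [reduce mod 3]
(1/3) = 1; final value = sign = +1

1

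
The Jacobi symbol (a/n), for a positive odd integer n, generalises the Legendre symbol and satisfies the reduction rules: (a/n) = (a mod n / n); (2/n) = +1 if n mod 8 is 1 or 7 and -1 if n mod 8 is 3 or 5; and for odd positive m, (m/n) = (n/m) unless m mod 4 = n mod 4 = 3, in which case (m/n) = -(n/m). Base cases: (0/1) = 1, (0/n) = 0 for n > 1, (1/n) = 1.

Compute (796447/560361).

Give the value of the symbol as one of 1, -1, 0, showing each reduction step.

(796447/560361) = (236086/560361)   [reduce mod 560361]
236086 = 2^1·118043; (2/560361) = +1 since 560361 mod 8 = 1, so (236086/560361) = (+1)^1·(118043/560361); sign now +1
reciprocity: (118043/560361) = +1·(560361/118043) since 118043 mod 4 = 3, 560361 mod 4 = 1; sign now +1
(560361/118043) = (88189/118043)   [reduce mod 118043]
reciprocity: (88189/118043) = +1·(118043/88189) since 88189 mod 4 = 1, 118043 mod 4 = 3; sign now +1
(118043/88189) = (29854/88189)   [reduce mod 88189]
29854 = 2^1·14927; (2/88189) = -1 since 88189 mod 8 = 5, so (29854/88189) = (-1)^1·(14927/88189); sign now -1
reciprocity: (14927/88189) = +1·(88189/14927) since 14927 mod 4 = 3, 88189 mod 4 = 1; sign now -1
(88189/14927) = (13554/14927)   [reduce mod 14927]
13554 = 2^1·6777; (2/14927) = +1 since 14927 mod 8 = 7, so (13554/14927) = (+1)^1·(6777/14927); sign now -1
reciprocity: (6777/14927) = +1·(14927/6777) since 6777 mod 4 = 1, 14927 mod 4 = 3; sign now -1
(14927/6777) = (1373/6777)   [reduce mod 6777]
reciprocity: (1373/6777) = +1·(6777/1373) since 1373 mod 4 = 1, 6777 mod 4 = 1; sign now -1
(6777/1373) = (1285/1373)   [reduce mod 1373]
reciprocity: (1285/1373) = +1·(1373/1285) since 1285 mod 4 = 1, 1373 mod 4 = 1; sign now -1
(1373/1285) = (88/1285)   [reduce mod 1285]
88 = 2^3·11; (2/1285) = -1 since 1285 mod 8 = 5, so (88/1285) = (-1)^3·(11/1285); sign now +1
reciprocity: (11/1285) = +1·(1285/11) since 11 mod 4 = 3, 1285 mod 4 = 1; sign now +1
(1285/11) = (9/11)   [reduce mod 11]
reciprocity: (9/11) = +1·(11/9) since 9 mod 4 = 1, 11 mod 4 = 3; sign now +1
(11/9) = (2/9)   [reduce mod 9]
2 = 2^1·1; (2/9) = +1 since 9 mod 8 = 1, so (2/9) = (+1)^1·(1/9); sign now +1
(1/9) = 1; final value = sign = +1

1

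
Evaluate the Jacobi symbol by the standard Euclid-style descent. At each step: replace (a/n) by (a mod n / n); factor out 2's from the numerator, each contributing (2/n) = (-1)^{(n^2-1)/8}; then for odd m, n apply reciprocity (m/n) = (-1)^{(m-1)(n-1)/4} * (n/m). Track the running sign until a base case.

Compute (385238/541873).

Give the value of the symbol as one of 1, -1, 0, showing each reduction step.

factor out 2^1: 385238 = 2^1·192619; with 541873 mod 8 = 1, (2/541873) = +1; sign now +1; continue with (192619/541873)
flip (192619/541873) -> (541873/192619): both odd, 192619 mod 4 = 3, 541873 mod 4 = 1, so the flip contributes +1; sign now +1
(541873/192619): 541873 mod 192619 = 156635, so (541873/192619) = (156635/192619)
flip (156635/192619) -> (192619/156635): both odd, 156635 mod 4 = 3, 192619 mod 4 = 3, so the flip contributes -1; sign now -1
(192619/156635): 192619 mod 156635 = 35984, so (192619/156635) = (35984/156635)
factor out 2^4: 35984 = 2^4·2249; with 156635 mod 8 = 3, (2/156635) = -1; sign now -1; continue with (2249/156635)
flip (2249/156635) -> (156635/2249): both odd, 2249 mod 4 = 1, 156635 mod 4 = 3, so the flip contributes +1; sign now -1
(156635/2249): 156635 mod 2249 = 1454, so (156635/2249) = (1454/2249)
factor out 2^1: 1454 = 2^1·727; with 2249 mod 8 = 1, (2/2249) = +1; sign now -1; continue with (727/2249)
flip (727/2249) -> (2249/727): both odd, 727 mod 4 = 3, 2249 mod 4 = 1, so the flip contributes +1; sign now -1
(2249/727): 2249 mod 727 = 68, so (2249/727) = (68/727)
factor out 2^2: 68 = 2^2·17; with 727 mod 8 = 7, (2/727) = +1; sign now -1; continue with (17/727)
flip (17/727) -> (727/17): both odd, 17 mod 4 = 1, 727 mod 4 = 3, so the flip contributes +1; sign now -1
(727/17): 727 mod 17 = 13, so (727/17) = (13/17)
flip (13/17) -> (17/13): both odd, 13 mod 4 = 1, 17 mod 4 = 1, so the flip contributes +1; sign now -1
(17/13): 17 mod 13 = 4, so (17/13) = (4/13)
factor out 2^2: 4 = 2^2·1; with 13 mod 8 = 5, (2/13) = -1; sign now -1; continue with (1/13)
reached (1/13) = 1, so the symbol is -1

-1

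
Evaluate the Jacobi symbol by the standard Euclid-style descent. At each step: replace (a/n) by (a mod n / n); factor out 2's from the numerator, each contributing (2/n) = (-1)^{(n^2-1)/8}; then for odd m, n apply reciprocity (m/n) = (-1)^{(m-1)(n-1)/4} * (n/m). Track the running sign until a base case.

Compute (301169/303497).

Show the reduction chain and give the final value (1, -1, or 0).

-1

flip (301169/303497) -> (303497/301169): both odd, 301169 mod 4 = 1, 303497 mod 4 = 1, so the flip contributes +1; sign now +1
(303497/301169): 303497 mod 301169 = 2328, so (303497/301169) = (2328/301169)
factor out 2^3: 2328 = 2^3·291; with 301169 mod 8 = 1, (2/301169) = +1; sign now +1; continue with (291/301169)
flip (291/301169) -> (301169/291): both odd, 291 mod 4 = 3, 301169 mod 4 = 1, so the flip contributes +1; sign now +1
(301169/291): 301169 mod 291 = 275, so (301169/291) = (275/291)
flip (275/291) -> (291/275): both odd, 275 mod 4 = 3, 291 mod 4 = 3, so the flip contributes -1; sign now -1
(291/275): 291 mod 275 = 16, so (291/275) = (16/275)
factor out 2^4: 16 = 2^4·1; with 275 mod 8 = 3, (2/275) = -1; sign now -1; continue with (1/275)
reached (1/275) = 1, so the symbol is -1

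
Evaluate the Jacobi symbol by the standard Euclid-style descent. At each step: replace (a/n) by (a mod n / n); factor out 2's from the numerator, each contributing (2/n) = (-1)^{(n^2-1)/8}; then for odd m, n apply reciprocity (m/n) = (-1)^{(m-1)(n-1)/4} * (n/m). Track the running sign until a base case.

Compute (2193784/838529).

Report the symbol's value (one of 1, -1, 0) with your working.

(2193784/838529): 2193784 mod 838529 = 516726, so (2193784/838529) = (516726/838529)
factor out 2^1: 516726 = 2^1·258363; with 838529 mod 8 = 1, (2/838529) = +1; sign now +1; continue with (258363/838529)
flip (258363/838529) -> (838529/258363): both odd, 258363 mod 4 = 3, 838529 mod 4 = 1, so the flip contributes +1; sign now +1
(838529/258363): 838529 mod 258363 = 63440, so (838529/258363) = (63440/258363)
factor out 2^4: 63440 = 2^4·3965; with 258363 mod 8 = 3, (2/258363) = -1; sign now +1; continue with (3965/258363)
flip (3965/258363) -> (258363/3965): both odd, 3965 mod 4 = 1, 258363 mod 4 = 3, so the flip contributes +1; sign now +1
(258363/3965): 258363 mod 3965 = 638, so (258363/3965) = (638/3965)
factor out 2^1: 638 = 2^1·319; with 3965 mod 8 = 5, (2/3965) = -1; sign now -1; continue with (319/3965)
flip (319/3965) -> (3965/319): both odd, 319 mod 4 = 3, 3965 mod 4 = 1, so the flip contributes +1; sign now -1
(3965/319): 3965 mod 319 = 137, so (3965/319) = (137/319)
flip (137/319) -> (319/137): both odd, 137 mod 4 = 1, 319 mod 4 = 3, so the flip contributes +1; sign now -1
(319/137): 319 mod 137 = 45, so (319/137) = (45/137)
flip (45/137) -> (137/45): both odd, 45 mod 4 = 1, 137 mod 4 = 1, so the flip contributes +1; sign now -1
(137/45): 137 mod 45 = 2, so (137/45) = (2/45)
factor out 2^1: 2 = 2^1·1; with 45 mod 8 = 5, (2/45) = -1; sign now +1; continue with (1/45)
reached (1/45) = 1, so the symbol is +1

1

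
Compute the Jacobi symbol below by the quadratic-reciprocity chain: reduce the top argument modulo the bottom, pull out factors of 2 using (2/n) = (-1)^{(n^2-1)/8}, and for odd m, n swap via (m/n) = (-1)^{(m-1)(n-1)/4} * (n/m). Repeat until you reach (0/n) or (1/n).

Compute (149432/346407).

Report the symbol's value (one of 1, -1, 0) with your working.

-1

149432 = 2^3·18679; (2/346407) = +1 since 346407 mod 8 = 7, so (149432/346407) = (+1)^3·(18679/346407); sign now +1
reciprocity: (18679/346407) = -1·(346407/18679) since 18679 mod 4 = 3, 346407 mod 4 = 3; sign now -1
(346407/18679) = (10185/18679)   [reduce mod 18679]
reciprocity: (10185/18679) = +1·(18679/10185) since 10185 mod 4 = 1, 18679 mod 4 = 3; sign now -1
(18679/10185) = (8494/10185)   [reduce mod 10185]
8494 = 2^1·4247; (2/10185) = +1 since 10185 mod 8 = 1, so (8494/10185) = (+1)^1·(4247/10185); sign now -1
reciprocity: (4247/10185) = +1·(10185/4247) since 4247 mod 4 = 3, 10185 mod 4 = 1; sign now -1
(10185/4247) = (1691/4247)   [reduce mod 4247]
reciprocity: (1691/4247) = -1·(4247/1691) since 1691 mod 4 = 3, 4247 mod 4 = 3; sign now +1
(4247/1691) = (865/1691)   [reduce mod 1691]
reciprocity: (865/1691) = +1·(1691/865) since 865 mod 4 = 1, 1691 mod 4 = 3; sign now +1
(1691/865) = (826/865)   [reduce mod 865]
826 = 2^1·413; (2/865) = +1 since 865 mod 8 = 1, so (826/865) = (+1)^1·(413/865); sign now +1
reciprocity: (413/865) = +1·(865/413) since 413 mod 4 = 1, 865 mod 4 = 1; sign now +1
(865/413) = (39/413)   [reduce mod 413]
reciprocity: (39/413) = +1·(413/39) since 39 mod 4 = 3, 413 mod 4 = 1; sign now +1
(413/39) = (23/39)   [reduce mod 39]
reciprocity: (23/39) = -1·(39/23) since 23 mod 4 = 3, 39 mod 4 = 3; sign now -1
(39/23) = (16/23)   [reduce mod 23]
16 = 2^4·1; (2/23) = +1 since 23 mod 8 = 7, so (16/23) = (+1)^4·(1/23); sign now -1
(1/23) = 1; final value = sign = -1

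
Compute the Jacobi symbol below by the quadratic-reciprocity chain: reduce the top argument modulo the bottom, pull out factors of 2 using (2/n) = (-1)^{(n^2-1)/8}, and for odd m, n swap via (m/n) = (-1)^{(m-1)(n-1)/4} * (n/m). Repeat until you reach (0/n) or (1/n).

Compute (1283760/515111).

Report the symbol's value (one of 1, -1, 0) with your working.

-1

(1283760/515111): 1283760 mod 515111 = 253538, so (1283760/515111) = (253538/515111)
factor out 2^1: 253538 = 2^1·126769; with 515111 mod 8 = 7, (2/515111) = +1; sign now +1; continue with (126769/515111)
flip (126769/515111) -> (515111/126769): both odd, 126769 mod 4 = 1, 515111 mod 4 = 3, so the flip contributes +1; sign now +1
(515111/126769): 515111 mod 126769 = 8035, so (515111/126769) = (8035/126769)
flip (8035/126769) -> (126769/8035): both odd, 8035 mod 4 = 3, 126769 mod 4 = 1, so the flip contributes +1; sign now +1
(126769/8035): 126769 mod 8035 = 6244, so (126769/8035) = (6244/8035)
factor out 2^2: 6244 = 2^2·1561; with 8035 mod 8 = 3, (2/8035) = -1; sign now +1; continue with (1561/8035)
flip (1561/8035) -> (8035/1561): both odd, 1561 mod 4 = 1, 8035 mod 4 = 3, so the flip contributes +1; sign now +1
(8035/1561): 8035 mod 1561 = 230, so (8035/1561) = (230/1561)
factor out 2^1: 230 = 2^1·115; with 1561 mod 8 = 1, (2/1561) = +1; sign now +1; continue with (115/1561)
flip (115/1561) -> (1561/115): both odd, 115 mod 4 = 3, 1561 mod 4 = 1, so the flip contributes +1; sign now +1
(1561/115): 1561 mod 115 = 66, so (1561/115) = (66/115)
factor out 2^1: 66 = 2^1·33; with 115 mod 8 = 3, (2/115) = -1; sign now -1; continue with (33/115)
flip (33/115) -> (115/33): both odd, 33 mod 4 = 1, 115 mod 4 = 3, so the flip contributes +1; sign now -1
(115/33): 115 mod 33 = 16, so (115/33) = (16/33)
factor out 2^4: 16 = 2^4·1; with 33 mod 8 = 1, (2/33) = +1; sign now -1; continue with (1/33)
reached (1/33) = 1, so the symbol is -1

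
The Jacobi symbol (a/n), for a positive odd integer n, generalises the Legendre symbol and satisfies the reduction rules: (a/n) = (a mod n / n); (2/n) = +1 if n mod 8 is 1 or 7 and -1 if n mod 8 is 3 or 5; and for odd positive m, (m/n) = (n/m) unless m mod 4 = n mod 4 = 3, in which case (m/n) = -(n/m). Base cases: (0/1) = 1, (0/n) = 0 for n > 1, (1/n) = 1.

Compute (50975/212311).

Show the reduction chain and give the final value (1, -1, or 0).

reciprocity: (50975/212311) = -1·(212311/50975) since 50975 mod 4 = 3, 212311 mod 4 = 3; sign now -1
(212311/50975) = (8411/50975)   [reduce mod 50975]
reciprocity: (8411/50975) = -1·(50975/8411) since 8411 mod 4 = 3, 50975 mod 4 = 3; sign now +1
(50975/8411) = (509/8411)   [reduce mod 8411]
reciprocity: (509/8411) = +1·(8411/509) since 509 mod 4 = 1, 8411 mod 4 = 3; sign now +1
(8411/509) = (267/509)   [reduce mod 509]
reciprocity: (267/509) = +1·(509/267) since 267 mod 4 = 3, 509 mod 4 = 1; sign now +1
(509/267) = (242/267)   [reduce mod 267]
242 = 2^1·121; (2/267) = -1 since 267 mod 8 = 3, so (242/267) = (-1)^1·(121/267); sign now -1
reciprocity: (121/267) = +1·(267/121) since 121 mod 4 = 1, 267 mod 4 = 3; sign now -1
(267/121) = (25/121)   [reduce mod 121]
reciprocity: (25/121) = +1·(121/25) since 25 mod 4 = 1, 121 mod 4 = 1; sign now -1
(121/25) = (21/25)   [reduce mod 25]
reciprocity: (21/25) = +1·(25/21) since 21 mod 4 = 1, 25 mod 4 = 1; sign now -1
(25/21) = (4/21)   [reduce mod 21]
4 = 2^2·1; (2/21) = -1 since 21 mod 8 = 5, so (4/21) = (-1)^2·(1/21); sign now -1
(1/21) = 1; final value = sign = -1

-1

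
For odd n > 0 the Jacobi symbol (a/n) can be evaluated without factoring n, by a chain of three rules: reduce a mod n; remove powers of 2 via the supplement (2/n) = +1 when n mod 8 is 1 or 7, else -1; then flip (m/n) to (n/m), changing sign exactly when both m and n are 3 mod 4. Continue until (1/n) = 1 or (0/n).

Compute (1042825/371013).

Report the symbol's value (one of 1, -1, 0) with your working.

(1042825/371013) = (300799/371013)   [reduce mod 371013]
reciprocity: (300799/371013) = +1·(371013/300799) since 300799 mod 4 = 3, 371013 mod 4 = 1; sign now +1
(371013/300799) = (70214/300799)   [reduce mod 300799]
70214 = 2^1·35107; (2/300799) = +1 since 300799 mod 8 = 7, so (70214/300799) = (+1)^1·(35107/300799); sign now +1
reciprocity: (35107/300799) = -1·(300799/35107) since 35107 mod 4 = 3, 300799 mod 4 = 3; sign now -1
(300799/35107) = (19943/35107)   [reduce mod 35107]
reciprocity: (19943/35107) = -1·(35107/19943) since 19943 mod 4 = 3, 35107 mod 4 = 3; sign now +1
(35107/19943) = (15164/19943)   [reduce mod 19943]
15164 = 2^2·3791; (2/19943) = +1 since 19943 mod 8 = 7, so (15164/19943) = (+1)^2·(3791/19943); sign now +1
reciprocity: (3791/19943) = -1·(19943/3791) since 3791 mod 4 = 3, 19943 mod 4 = 3; sign now -1
(19943/3791) = (988/3791)   [reduce mod 3791]
988 = 2^2·247; (2/3791) = +1 since 3791 mod 8 = 7, so (988/3791) = (+1)^2·(247/3791); sign now -1
reciprocity: (247/3791) = -1·(3791/247) since 247 mod 4 = 3, 3791 mod 4 = 3; sign now +1
(3791/247) = (86/247)   [reduce mod 247]
86 = 2^1·43; (2/247) = +1 since 247 mod 8 = 7, so (86/247) = (+1)^1·(43/247); sign now +1
reciprocity: (43/247) = -1·(247/43) since 43 mod 4 = 3, 247 mod 4 = 3; sign now -1
(247/43) = (32/43)   [reduce mod 43]
32 = 2^5·1; (2/43) = -1 since 43 mod 8 = 3, so (32/43) = (-1)^5·(1/43); sign now +1
(1/43) = 1; final value = sign = +1

1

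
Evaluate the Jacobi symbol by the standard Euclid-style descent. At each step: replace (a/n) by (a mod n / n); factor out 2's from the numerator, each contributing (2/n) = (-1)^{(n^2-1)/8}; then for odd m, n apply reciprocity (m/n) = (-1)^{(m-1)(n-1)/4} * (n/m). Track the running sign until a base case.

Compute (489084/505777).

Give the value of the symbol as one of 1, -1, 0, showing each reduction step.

-1

489084 = 2^2·122271; (2/505777) = +1 since 505777 mod 8 = 1, so (489084/505777) = (+1)^2·(122271/505777); sign now +1
reciprocity: (122271/505777) = +1·(505777/122271) since 122271 mod 4 = 3, 505777 mod 4 = 1; sign now +1
(505777/122271) = (16693/122271)   [reduce mod 122271]
reciprocity: (16693/122271) = +1·(122271/16693) since 16693 mod 4 = 1, 122271 mod 4 = 3; sign now +1
(122271/16693) = (5420/16693)   [reduce mod 16693]
5420 = 2^2·1355; (2/16693) = -1 since 16693 mod 8 = 5, so (5420/16693) = (-1)^2·(1355/16693); sign now +1
reciprocity: (1355/16693) = +1·(16693/1355) since 1355 mod 4 = 3, 16693 mod 4 = 1; sign now +1
(16693/1355) = (433/1355)   [reduce mod 1355]
reciprocity: (433/1355) = +1·(1355/433) since 433 mod 4 = 1, 1355 mod 4 = 3; sign now +1
(1355/433) = (56/433)   [reduce mod 433]
56 = 2^3·7; (2/433) = +1 since 433 mod 8 = 1, so (56/433) = (+1)^3·(7/433); sign now +1
reciprocity: (7/433) = +1·(433/7) since 7 mod 4 = 3, 433 mod 4 = 1; sign now +1
(433/7) = (6/7)   [reduce mod 7]
6 = 2^1·3; (2/7) = +1 since 7 mod 8 = 7, so (6/7) = (+1)^1·(3/7); sign now +1
reciprocity: (3/7) = -1·(7/3) since 3 mod 4 = 3, 7 mod 4 = 3; sign now -1
(7/3) = (1/3)   [reduce mod 3]
(1/3) = 1; final value = sign = -1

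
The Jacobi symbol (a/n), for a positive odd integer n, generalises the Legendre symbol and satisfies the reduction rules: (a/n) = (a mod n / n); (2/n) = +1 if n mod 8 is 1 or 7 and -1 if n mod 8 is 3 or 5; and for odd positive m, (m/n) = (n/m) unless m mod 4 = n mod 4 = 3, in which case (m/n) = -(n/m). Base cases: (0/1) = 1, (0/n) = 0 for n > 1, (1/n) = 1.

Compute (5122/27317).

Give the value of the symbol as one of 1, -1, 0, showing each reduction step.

1

5122 = 2^1·2561; (2/27317) = -1 since 27317 mod 8 = 5, so (5122/27317) = (-1)^1·(2561/27317); sign now -1
reciprocity: (2561/27317) = +1·(27317/2561) since 2561 mod 4 = 1, 27317 mod 4 = 1; sign now -1
(27317/2561) = (1707/2561)   [reduce mod 2561]
reciprocity: (1707/2561) = +1·(2561/1707) since 1707 mod 4 = 3, 2561 mod 4 = 1; sign now -1
(2561/1707) = (854/1707)   [reduce mod 1707]
854 = 2^1·427; (2/1707) = -1 since 1707 mod 8 = 3, so (854/1707) = (-1)^1·(427/1707); sign now +1
reciprocity: (427/1707) = -1·(1707/427) since 427 mod 4 = 3, 1707 mod 4 = 3; sign now -1
(1707/427) = (426/427)   [reduce mod 427]
426 = 2^1·213; (2/427) = -1 since 427 mod 8 = 3, so (426/427) = (-1)^1·(213/427); sign now +1
reciprocity: (213/427) = +1·(427/213) since 213 mod 4 = 1, 427 mod 4 = 3; sign now +1
(427/213) = (1/213)   [reduce mod 213]
(1/213) = 1; final value = sign = +1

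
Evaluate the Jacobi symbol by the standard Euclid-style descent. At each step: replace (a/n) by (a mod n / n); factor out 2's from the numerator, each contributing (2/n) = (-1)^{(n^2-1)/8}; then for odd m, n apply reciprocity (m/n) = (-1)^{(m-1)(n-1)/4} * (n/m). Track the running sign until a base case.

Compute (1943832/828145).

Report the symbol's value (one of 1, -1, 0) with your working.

(1943832/828145): 1943832 mod 828145 = 287542, so (1943832/828145) = (287542/828145)
factor out 2^1: 287542 = 2^1·143771; with 828145 mod 8 = 1, (2/828145) = +1; sign now +1; continue with (143771/828145)
flip (143771/828145) -> (828145/143771): both odd, 143771 mod 4 = 3, 828145 mod 4 = 1, so the flip contributes +1; sign now +1
(828145/143771): 828145 mod 143771 = 109290, so (828145/143771) = (109290/143771)
factor out 2^1: 109290 = 2^1·54645; with 143771 mod 8 = 3, (2/143771) = -1; sign now -1; continue with (54645/143771)
flip (54645/143771) -> (143771/54645): both odd, 54645 mod 4 = 1, 143771 mod 4 = 3, so the flip contributes +1; sign now -1
(143771/54645): 143771 mod 54645 = 34481, so (143771/54645) = (34481/54645)
flip (34481/54645) -> (54645/34481): both odd, 34481 mod 4 = 1, 54645 mod 4 = 1, so the flip contributes +1; sign now -1
(54645/34481): 54645 mod 34481 = 20164, so (54645/34481) = (20164/34481)
factor out 2^2: 20164 = 2^2·5041; with 34481 mod 8 = 1, (2/34481) = +1; sign now -1; continue with (5041/34481)
flip (5041/34481) -> (34481/5041): both odd, 5041 mod 4 = 1, 34481 mod 4 = 1, so the flip contributes +1; sign now -1
(34481/5041): 34481 mod 5041 = 4235, so (34481/5041) = (4235/5041)
flip (4235/5041) -> (5041/4235): both odd, 4235 mod 4 = 3, 5041 mod 4 = 1, so the flip contributes +1; sign now -1
(5041/4235): 5041 mod 4235 = 806, so (5041/4235) = (806/4235)
factor out 2^1: 806 = 2^1·403; with 4235 mod 8 = 3, (2/4235) = -1; sign now +1; continue with (403/4235)
flip (403/4235) -> (4235/403): both odd, 403 mod 4 = 3, 4235 mod 4 = 3, so the flip contributes -1; sign now -1
(4235/403): 4235 mod 403 = 205, so (4235/403) = (205/403)
flip (205/403) -> (403/205): both odd, 205 mod 4 = 1, 403 mod 4 = 3, so the flip contributes +1; sign now -1
(403/205): 403 mod 205 = 198, so (403/205) = (198/205)
factor out 2^1: 198 = 2^1·99; with 205 mod 8 = 5, (2/205) = -1; sign now +1; continue with (99/205)
flip (99/205) -> (205/99): both odd, 99 mod 4 = 3, 205 mod 4 = 1, so the flip contributes +1; sign now +1
(205/99): 205 mod 99 = 7, so (205/99) = (7/99)
flip (7/99) -> (99/7): both odd, 7 mod 4 = 3, 99 mod 4 = 3, so the flip contributes -1; sign now -1
(99/7): 99 mod 7 = 1, so (99/7) = (1/7)
reached (1/7) = 1, so the symbol is -1

-1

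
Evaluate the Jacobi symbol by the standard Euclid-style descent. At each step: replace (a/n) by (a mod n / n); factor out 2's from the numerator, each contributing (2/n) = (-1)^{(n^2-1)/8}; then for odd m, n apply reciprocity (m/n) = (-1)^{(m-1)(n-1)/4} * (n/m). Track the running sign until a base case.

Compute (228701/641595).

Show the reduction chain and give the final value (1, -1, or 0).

1

reciprocity: (228701/641595) = +1·(641595/228701) since 228701 mod 4 = 1, 641595 mod 4 = 3; sign now +1
(641595/228701) = (184193/228701)   [reduce mod 228701]
reciprocity: (184193/228701) = +1·(228701/184193) since 184193 mod 4 = 1, 228701 mod 4 = 1; sign now +1
(228701/184193) = (44508/184193)   [reduce mod 184193]
44508 = 2^2·11127; (2/184193) = +1 since 184193 mod 8 = 1, so (44508/184193) = (+1)^2·(11127/184193); sign now +1
reciprocity: (11127/184193) = +1·(184193/11127) since 11127 mod 4 = 3, 184193 mod 4 = 1; sign now +1
(184193/11127) = (6161/11127)   [reduce mod 11127]
reciprocity: (6161/11127) = +1·(11127/6161) since 6161 mod 4 = 1, 11127 mod 4 = 3; sign now +1
(11127/6161) = (4966/6161)   [reduce mod 6161]
4966 = 2^1·2483; (2/6161) = +1 since 6161 mod 8 = 1, so (4966/6161) = (+1)^1·(2483/6161); sign now +1
reciprocity: (2483/6161) = +1·(6161/2483) since 2483 mod 4 = 3, 6161 mod 4 = 1; sign now +1
(6161/2483) = (1195/2483)   [reduce mod 2483]
reciprocity: (1195/2483) = -1·(2483/1195) since 1195 mod 4 = 3, 2483 mod 4 = 3; sign now -1
(2483/1195) = (93/1195)   [reduce mod 1195]
reciprocity: (93/1195) = +1·(1195/93) since 93 mod 4 = 1, 1195 mod 4 = 3; sign now -1
(1195/93) = (79/93)   [reduce mod 93]
reciprocity: (79/93) = +1·(93/79) since 79 mod 4 = 3, 93 mod 4 = 1; sign now -1
(93/79) = (14/79)   [reduce mod 79]
14 = 2^1·7; (2/79) = +1 since 79 mod 8 = 7, so (14/79) = (+1)^1·(7/79); sign now -1
reciprocity: (7/79) = -1·(79/7) since 7 mod 4 = 3, 79 mod 4 = 3; sign now +1
(79/7) = (2/7)   [reduce mod 7]
2 = 2^1·1; (2/7) = +1 since 7 mod 8 = 7, so (2/7) = (+1)^1·(1/7); sign now +1
(1/7) = 1; final value = sign = +1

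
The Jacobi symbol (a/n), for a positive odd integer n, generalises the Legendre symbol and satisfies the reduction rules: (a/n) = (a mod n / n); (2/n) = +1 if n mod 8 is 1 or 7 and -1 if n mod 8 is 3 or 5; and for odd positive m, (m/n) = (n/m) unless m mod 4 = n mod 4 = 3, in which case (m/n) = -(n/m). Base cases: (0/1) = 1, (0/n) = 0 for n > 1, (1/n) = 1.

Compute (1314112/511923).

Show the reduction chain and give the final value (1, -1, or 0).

1

(1314112/511923): 1314112 mod 511923 = 290266, so (1314112/511923) = (290266/511923)
factor out 2^1: 290266 = 2^1·145133; with 511923 mod 8 = 3, (2/511923) = -1; sign now -1; continue with (145133/511923)
flip (145133/511923) -> (511923/145133): both odd, 145133 mod 4 = 1, 511923 mod 4 = 3, so the flip contributes +1; sign now -1
(511923/145133): 511923 mod 145133 = 76524, so (511923/145133) = (76524/145133)
factor out 2^2: 76524 = 2^2·19131; with 145133 mod 8 = 5, (2/145133) = -1; sign now -1; continue with (19131/145133)
flip (19131/145133) -> (145133/19131): both odd, 19131 mod 4 = 3, 145133 mod 4 = 1, so the flip contributes +1; sign now -1
(145133/19131): 145133 mod 19131 = 11216, so (145133/19131) = (11216/19131)
factor out 2^4: 11216 = 2^4·701; with 19131 mod 8 = 3, (2/19131) = -1; sign now -1; continue with (701/19131)
flip (701/19131) -> (19131/701): both odd, 701 mod 4 = 1, 19131 mod 4 = 3, so the flip contributes +1; sign now -1
(19131/701): 19131 mod 701 = 204, so (19131/701) = (204/701)
factor out 2^2: 204 = 2^2·51; with 701 mod 8 = 5, (2/701) = -1; sign now -1; continue with (51/701)
flip (51/701) -> (701/51): both odd, 51 mod 4 = 3, 701 mod 4 = 1, so the flip contributes +1; sign now -1
(701/51): 701 mod 51 = 38, so (701/51) = (38/51)
factor out 2^1: 38 = 2^1·19; with 51 mod 8 = 3, (2/51) = -1; sign now +1; continue with (19/51)
flip (19/51) -> (51/19): both odd, 19 mod 4 = 3, 51 mod 4 = 3, so the flip contributes -1; sign now -1
(51/19): 51 mod 19 = 13, so (51/19) = (13/19)
flip (13/19) -> (19/13): both odd, 13 mod 4 = 1, 19 mod 4 = 3, so the flip contributes +1; sign now -1
(19/13): 19 mod 13 = 6, so (19/13) = (6/13)
factor out 2^1: 6 = 2^1·3; with 13 mod 8 = 5, (2/13) = -1; sign now +1; continue with (3/13)
flip (3/13) -> (13/3): both odd, 3 mod 4 = 3, 13 mod 4 = 1, so the flip contributes +1; sign now +1
(13/3): 13 mod 3 = 1, so (13/3) = (1/3)
reached (1/3) = 1, so the symbol is +1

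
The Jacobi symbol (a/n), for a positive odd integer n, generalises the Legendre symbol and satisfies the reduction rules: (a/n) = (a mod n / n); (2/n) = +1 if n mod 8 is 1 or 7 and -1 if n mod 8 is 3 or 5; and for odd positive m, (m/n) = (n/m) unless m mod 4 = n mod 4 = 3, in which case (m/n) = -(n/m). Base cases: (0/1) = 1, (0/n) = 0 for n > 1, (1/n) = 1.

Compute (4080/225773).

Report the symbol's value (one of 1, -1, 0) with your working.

1

4080 = 2^4·255; (2/225773) = -1 since 225773 mod 8 = 5, so (4080/225773) = (-1)^4·(255/225773); sign now +1
reciprocity: (255/225773) = +1·(225773/255) since 255 mod 4 = 3, 225773 mod 4 = 1; sign now +1
(225773/255) = (98/255)   [reduce mod 255]
98 = 2^1·49; (2/255) = +1 since 255 mod 8 = 7, so (98/255) = (+1)^1·(49/255); sign now +1
reciprocity: (49/255) = +1·(255/49) since 49 mod 4 = 1, 255 mod 4 = 3; sign now +1
(255/49) = (10/49)   [reduce mod 49]
10 = 2^1·5; (2/49) = +1 since 49 mod 8 = 1, so (10/49) = (+1)^1·(5/49); sign now +1
reciprocity: (5/49) = +1·(49/5) since 5 mod 4 = 1, 49 mod 4 = 1; sign now +1
(49/5) = (4/5)   [reduce mod 5]
4 = 2^2·1; (2/5) = -1 since 5 mod 8 = 5, so (4/5) = (-1)^2·(1/5); sign now +1
(1/5) = 1; final value = sign = +1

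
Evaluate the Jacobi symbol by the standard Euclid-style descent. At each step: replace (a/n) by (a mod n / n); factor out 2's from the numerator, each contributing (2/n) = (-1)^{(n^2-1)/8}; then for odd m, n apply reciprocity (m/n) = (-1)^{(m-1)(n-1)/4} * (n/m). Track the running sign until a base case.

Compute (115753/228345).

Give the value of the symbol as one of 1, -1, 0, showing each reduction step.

-1

reciprocity: (115753/228345) = +1·(228345/115753) since 115753 mod 4 = 1, 228345 mod 4 = 1; sign now +1
(228345/115753) = (112592/115753)   [reduce mod 115753]
112592 = 2^4·7037; (2/115753) = +1 since 115753 mod 8 = 1, so (112592/115753) = (+1)^4·(7037/115753); sign now +1
reciprocity: (7037/115753) = +1·(115753/7037) since 7037 mod 4 = 1, 115753 mod 4 = 1; sign now +1
(115753/7037) = (3161/7037)   [reduce mod 7037]
reciprocity: (3161/7037) = +1·(7037/3161) since 3161 mod 4 = 1, 7037 mod 4 = 1; sign now +1
(7037/3161) = (715/3161)   [reduce mod 3161]
reciprocity: (715/3161) = +1·(3161/715) since 715 mod 4 = 3, 3161 mod 4 = 1; sign now +1
(3161/715) = (301/715)   [reduce mod 715]
reciprocity: (301/715) = +1·(715/301) since 301 mod 4 = 1, 715 mod 4 = 3; sign now +1
(715/301) = (113/301)   [reduce mod 301]
reciprocity: (113/301) = +1·(301/113) since 113 mod 4 = 1, 301 mod 4 = 1; sign now +1
(301/113) = (75/113)   [reduce mod 113]
reciprocity: (75/113) = +1·(113/75) since 75 mod 4 = 3, 113 mod 4 = 1; sign now +1
(113/75) = (38/75)   [reduce mod 75]
38 = 2^1·19; (2/75) = -1 since 75 mod 8 = 3, so (38/75) = (-1)^1·(19/75); sign now -1
reciprocity: (19/75) = -1·(75/19) since 19 mod 4 = 3, 75 mod 4 = 3; sign now +1
(75/19) = (18/19)   [reduce mod 19]
18 = 2^1·9; (2/19) = -1 since 19 mod 8 = 3, so (18/19) = (-1)^1·(9/19); sign now -1
reciprocity: (9/19) = +1·(19/9) since 9 mod 4 = 1, 19 mod 4 = 3; sign now -1
(19/9) = (1/9)   [reduce mod 9]
(1/9) = 1; final value = sign = -1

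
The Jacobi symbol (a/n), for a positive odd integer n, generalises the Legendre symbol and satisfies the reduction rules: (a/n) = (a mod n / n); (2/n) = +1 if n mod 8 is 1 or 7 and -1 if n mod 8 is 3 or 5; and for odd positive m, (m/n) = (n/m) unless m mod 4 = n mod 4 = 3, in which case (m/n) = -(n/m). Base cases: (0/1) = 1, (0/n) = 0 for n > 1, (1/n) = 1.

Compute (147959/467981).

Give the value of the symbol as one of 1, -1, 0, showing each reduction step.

0

reciprocity: (147959/467981) = +1·(467981/147959) since 147959 mod 4 = 3, 467981 mod 4 = 1; sign now +1
(467981/147959) = (24104/147959)   [reduce mod 147959]
24104 = 2^3·3013; (2/147959) = +1 since 147959 mod 8 = 7, so (24104/147959) = (+1)^3·(3013/147959); sign now +1
reciprocity: (3013/147959) = +1·(147959/3013) since 3013 mod 4 = 1, 147959 mod 4 = 3; sign now +1
(147959/3013) = (322/3013)   [reduce mod 3013]
322 = 2^1·161; (2/3013) = -1 since 3013 mod 8 = 5, so (322/3013) = (-1)^1·(161/3013); sign now -1
reciprocity: (161/3013) = +1·(3013/161) since 161 mod 4 = 1, 3013 mod 4 = 1; sign now -1
(3013/161) = (115/161)   [reduce mod 161]
reciprocity: (115/161) = +1·(161/115) since 115 mod 4 = 3, 161 mod 4 = 1; sign now -1
(161/115) = (46/115)   [reduce mod 115]
46 = 2^1·23; (2/115) = -1 since 115 mod 8 = 3, so (46/115) = (-1)^1·(23/115); sign now +1
reciprocity: (23/115) = -1·(115/23) since 23 mod 4 = 3, 115 mod 4 = 3; sign now -1
(115/23) = (0/23)   [reduce mod 23]
(0/23) = 0   [gcd(a, n) > 1]; final value = 0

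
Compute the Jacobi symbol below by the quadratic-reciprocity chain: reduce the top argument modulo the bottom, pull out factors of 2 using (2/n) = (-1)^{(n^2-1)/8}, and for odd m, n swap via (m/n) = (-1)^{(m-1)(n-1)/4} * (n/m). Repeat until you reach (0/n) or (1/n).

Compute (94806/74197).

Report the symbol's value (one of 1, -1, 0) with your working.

1

(94806/74197): 94806 mod 74197 = 20609, so (94806/74197) = (20609/74197)
flip (20609/74197) -> (74197/20609): both odd, 20609 mod 4 = 1, 74197 mod 4 = 1, so the flip contributes +1; sign now +1
(74197/20609): 74197 mod 20609 = 12370, so (74197/20609) = (12370/20609)
factor out 2^1: 12370 = 2^1·6185; with 20609 mod 8 = 1, (2/20609) = +1; sign now +1; continue with (6185/20609)
flip (6185/20609) -> (20609/6185): both odd, 6185 mod 4 = 1, 20609 mod 4 = 1, so the flip contributes +1; sign now +1
(20609/6185): 20609 mod 6185 = 2054, so (20609/6185) = (2054/6185)
factor out 2^1: 2054 = 2^1·1027; with 6185 mod 8 = 1, (2/6185) = +1; sign now +1; continue with (1027/6185)
flip (1027/6185) -> (6185/1027): both odd, 1027 mod 4 = 3, 6185 mod 4 = 1, so the flip contributes +1; sign now +1
(6185/1027): 6185 mod 1027 = 23, so (6185/1027) = (23/1027)
flip (23/1027) -> (1027/23): both odd, 23 mod 4 = 3, 1027 mod 4 = 3, so the flip contributes -1; sign now -1
(1027/23): 1027 mod 23 = 15, so (1027/23) = (15/23)
flip (15/23) -> (23/15): both odd, 15 mod 4 = 3, 23 mod 4 = 3, so the flip contributes -1; sign now +1
(23/15): 23 mod 15 = 8, so (23/15) = (8/15)
factor out 2^3: 8 = 2^3·1; with 15 mod 8 = 7, (2/15) = +1; sign now +1; continue with (1/15)
reached (1/15) = 1, so the symbol is +1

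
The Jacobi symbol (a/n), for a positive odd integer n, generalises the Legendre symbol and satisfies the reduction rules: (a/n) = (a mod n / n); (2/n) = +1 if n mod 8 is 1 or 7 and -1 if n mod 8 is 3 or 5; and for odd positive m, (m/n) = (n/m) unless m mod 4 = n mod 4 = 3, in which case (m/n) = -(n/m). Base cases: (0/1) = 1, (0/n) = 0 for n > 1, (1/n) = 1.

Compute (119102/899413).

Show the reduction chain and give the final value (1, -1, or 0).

-1

119102 = 2^1·59551; (2/899413) = -1 since 899413 mod 8 = 5, so (119102/899413) = (-1)^1·(59551/899413); sign now -1
reciprocity: (59551/899413) = +1·(899413/59551) since 59551 mod 4 = 3, 899413 mod 4 = 1; sign now -1
(899413/59551) = (6148/59551)   [reduce mod 59551]
6148 = 2^2·1537; (2/59551) = +1 since 59551 mod 8 = 7, so (6148/59551) = (+1)^2·(1537/59551); sign now -1
reciprocity: (1537/59551) = +1·(59551/1537) since 1537 mod 4 = 1, 59551 mod 4 = 3; sign now -1
(59551/1537) = (1145/1537)   [reduce mod 1537]
reciprocity: (1145/1537) = +1·(1537/1145) since 1145 mod 4 = 1, 1537 mod 4 = 1; sign now -1
(1537/1145) = (392/1145)   [reduce mod 1145]
392 = 2^3·49; (2/1145) = +1 since 1145 mod 8 = 1, so (392/1145) = (+1)^3·(49/1145); sign now -1
reciprocity: (49/1145) = +1·(1145/49) since 49 mod 4 = 1, 1145 mod 4 = 1; sign now -1
(1145/49) = (18/49)   [reduce mod 49]
18 = 2^1·9; (2/49) = +1 since 49 mod 8 = 1, so (18/49) = (+1)^1·(9/49); sign now -1
reciprocity: (9/49) = +1·(49/9) since 9 mod 4 = 1, 49 mod 4 = 1; sign now -1
(49/9) = (4/9)   [reduce mod 9]
4 = 2^2·1; (2/9) = +1 since 9 mod 8 = 1, so (4/9) = (+1)^2·(1/9); sign now -1
(1/9) = 1; final value = sign = -1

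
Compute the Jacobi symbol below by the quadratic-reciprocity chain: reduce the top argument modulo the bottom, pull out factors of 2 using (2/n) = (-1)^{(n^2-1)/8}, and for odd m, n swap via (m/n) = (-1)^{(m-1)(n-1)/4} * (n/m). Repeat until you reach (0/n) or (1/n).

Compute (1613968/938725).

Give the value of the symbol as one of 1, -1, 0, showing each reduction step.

(1613968/938725): 1613968 mod 938725 = 675243, so (1613968/938725) = (675243/938725)
flip (675243/938725) -> (938725/675243): both odd, 675243 mod 4 = 3, 938725 mod 4 = 1, so the flip contributes +1; sign now +1
(938725/675243): 938725 mod 675243 = 263482, so (938725/675243) = (263482/675243)
factor out 2^1: 263482 = 2^1·131741; with 675243 mod 8 = 3, (2/675243) = -1; sign now -1; continue with (131741/675243)
flip (131741/675243) -> (675243/131741): both odd, 131741 mod 4 = 1, 675243 mod 4 = 3, so the flip contributes +1; sign now -1
(675243/131741): 675243 mod 131741 = 16538, so (675243/131741) = (16538/131741)
factor out 2^1: 16538 = 2^1·8269; with 131741 mod 8 = 5, (2/131741) = -1; sign now +1; continue with (8269/131741)
flip (8269/131741) -> (131741/8269): both odd, 8269 mod 4 = 1, 131741 mod 4 = 1, so the flip contributes +1; sign now +1
(131741/8269): 131741 mod 8269 = 7706, so (131741/8269) = (7706/8269)
factor out 2^1: 7706 = 2^1·3853; with 8269 mod 8 = 5, (2/8269) = -1; sign now -1; continue with (3853/8269)
flip (3853/8269) -> (8269/3853): both odd, 3853 mod 4 = 1, 8269 mod 4 = 1, so the flip contributes +1; sign now -1
(8269/3853): 8269 mod 3853 = 563, so (8269/3853) = (563/3853)
flip (563/3853) -> (3853/563): both odd, 563 mod 4 = 3, 3853 mod 4 = 1, so the flip contributes +1; sign now -1
(3853/563): 3853 mod 563 = 475, so (3853/563) = (475/563)
flip (475/563) -> (563/475): both odd, 475 mod 4 = 3, 563 mod 4 = 3, so the flip contributes -1; sign now +1
(563/475): 563 mod 475 = 88, so (563/475) = (88/475)
factor out 2^3: 88 = 2^3·11; with 475 mod 8 = 3, (2/475) = -1; sign now -1; continue with (11/475)
flip (11/475) -> (475/11): both odd, 11 mod 4 = 3, 475 mod 4 = 3, so the flip contributes -1; sign now +1
(475/11): 475 mod 11 = 2, so (475/11) = (2/11)
factor out 2^1: 2 = 2^1·1; with 11 mod 8 = 3, (2/11) = -1; sign now -1; continue with (1/11)
reached (1/11) = 1, so the symbol is -1

-1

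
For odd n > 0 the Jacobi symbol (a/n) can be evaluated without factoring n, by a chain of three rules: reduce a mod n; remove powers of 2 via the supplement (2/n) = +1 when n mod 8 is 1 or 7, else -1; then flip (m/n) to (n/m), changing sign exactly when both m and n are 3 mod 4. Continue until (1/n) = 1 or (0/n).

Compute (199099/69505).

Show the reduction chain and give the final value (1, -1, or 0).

-1

(199099/69505): 199099 mod 69505 = 60089, so (199099/69505) = (60089/69505)
flip (60089/69505) -> (69505/60089): both odd, 60089 mod 4 = 1, 69505 mod 4 = 1, so the flip contributes +1; sign now +1
(69505/60089): 69505 mod 60089 = 9416, so (69505/60089) = (9416/60089)
factor out 2^3: 9416 = 2^3·1177; with 60089 mod 8 = 1, (2/60089) = +1; sign now +1; continue with (1177/60089)
flip (1177/60089) -> (60089/1177): both odd, 1177 mod 4 = 1, 60089 mod 4 = 1, so the flip contributes +1; sign now +1
(60089/1177): 60089 mod 1177 = 62, so (60089/1177) = (62/1177)
factor out 2^1: 62 = 2^1·31; with 1177 mod 8 = 1, (2/1177) = +1; sign now +1; continue with (31/1177)
flip (31/1177) -> (1177/31): both odd, 31 mod 4 = 3, 1177 mod 4 = 1, so the flip contributes +1; sign now +1
(1177/31): 1177 mod 31 = 30, so (1177/31) = (30/31)
factor out 2^1: 30 = 2^1·15; with 31 mod 8 = 7, (2/31) = +1; sign now +1; continue with (15/31)
flip (15/31) -> (31/15): both odd, 15 mod 4 = 3, 31 mod 4 = 3, so the flip contributes -1; sign now -1
(31/15): 31 mod 15 = 1, so (31/15) = (1/15)
reached (1/15) = 1, so the symbol is -1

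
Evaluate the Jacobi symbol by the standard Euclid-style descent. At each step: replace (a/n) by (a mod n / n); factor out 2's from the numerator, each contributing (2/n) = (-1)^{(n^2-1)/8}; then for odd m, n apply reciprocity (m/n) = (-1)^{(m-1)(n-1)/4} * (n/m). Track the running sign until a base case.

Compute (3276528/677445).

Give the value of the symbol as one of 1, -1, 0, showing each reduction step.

0

(3276528/677445) = (566748/677445)   [reduce mod 677445]
566748 = 2^2·141687; (2/677445) = -1 since 677445 mod 8 = 5, so (566748/677445) = (-1)^2·(141687/677445); sign now +1
reciprocity: (141687/677445) = +1·(677445/141687) since 141687 mod 4 = 3, 677445 mod 4 = 1; sign now +1
(677445/141687) = (110697/141687)   [reduce mod 141687]
reciprocity: (110697/141687) = +1·(141687/110697) since 110697 mod 4 = 1, 141687 mod 4 = 3; sign now +1
(141687/110697) = (30990/110697)   [reduce mod 110697]
30990 = 2^1·15495; (2/110697) = +1 since 110697 mod 8 = 1, so (30990/110697) = (+1)^1·(15495/110697); sign now +1
reciprocity: (15495/110697) = +1·(110697/15495) since 15495 mod 4 = 3, 110697 mod 4 = 1; sign now +1
(110697/15495) = (2232/15495)   [reduce mod 15495]
2232 = 2^3·279; (2/15495) = +1 since 15495 mod 8 = 7, so (2232/15495) = (+1)^3·(279/15495); sign now +1
reciprocity: (279/15495) = -1·(15495/279) since 279 mod 4 = 3, 15495 mod 4 = 3; sign now -1
(15495/279) = (150/279)   [reduce mod 279]
150 = 2^1·75; (2/279) = +1 since 279 mod 8 = 7, so (150/279) = (+1)^1·(75/279); sign now -1
reciprocity: (75/279) = -1·(279/75) since 75 mod 4 = 3, 279 mod 4 = 3; sign now +1
(279/75) = (54/75)   [reduce mod 75]
54 = 2^1·27; (2/75) = -1 since 75 mod 8 = 3, so (54/75) = (-1)^1·(27/75); sign now -1
reciprocity: (27/75) = -1·(75/27) since 27 mod 4 = 3, 75 mod 4 = 3; sign now +1
(75/27) = (21/27)   [reduce mod 27]
reciprocity: (21/27) = +1·(27/21) since 21 mod 4 = 1, 27 mod 4 = 3; sign now +1
(27/21) = (6/21)   [reduce mod 21]
6 = 2^1·3; (2/21) = -1 since 21 mod 8 = 5, so (6/21) = (-1)^1·(3/21); sign now -1
reciprocity: (3/21) = +1·(21/3) since 3 mod 4 = 3, 21 mod 4 = 1; sign now -1
(21/3) = (0/3)   [reduce mod 3]
(0/3) = 0   [gcd(a, n) > 1]; final value = 0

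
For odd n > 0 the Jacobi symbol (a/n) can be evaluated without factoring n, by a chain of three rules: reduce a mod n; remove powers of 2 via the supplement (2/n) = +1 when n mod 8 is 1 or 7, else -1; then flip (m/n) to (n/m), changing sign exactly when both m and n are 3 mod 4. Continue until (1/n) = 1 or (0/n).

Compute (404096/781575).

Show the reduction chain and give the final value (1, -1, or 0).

1

404096 = 2^7·3157; (2/781575) = +1 since 781575 mod 8 = 7, so (404096/781575) = (+1)^7·(3157/781575); sign now +1
reciprocity: (3157/781575) = +1·(781575/3157) since 3157 mod 4 = 1, 781575 mod 4 = 3; sign now +1
(781575/3157) = (1796/3157)   [reduce mod 3157]
1796 = 2^2·449; (2/3157) = -1 since 3157 mod 8 = 5, so (1796/3157) = (-1)^2·(449/3157); sign now +1
reciprocity: (449/3157) = +1·(3157/449) since 449 mod 4 = 1, 3157 mod 4 = 1; sign now +1
(3157/449) = (14/449)   [reduce mod 449]
14 = 2^1·7; (2/449) = +1 since 449 mod 8 = 1, so (14/449) = (+1)^1·(7/449); sign now +1
reciprocity: (7/449) = +1·(449/7) since 7 mod 4 = 3, 449 mod 4 = 1; sign now +1
(449/7) = (1/7)   [reduce mod 7]
(1/7) = 1; final value = sign = +1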